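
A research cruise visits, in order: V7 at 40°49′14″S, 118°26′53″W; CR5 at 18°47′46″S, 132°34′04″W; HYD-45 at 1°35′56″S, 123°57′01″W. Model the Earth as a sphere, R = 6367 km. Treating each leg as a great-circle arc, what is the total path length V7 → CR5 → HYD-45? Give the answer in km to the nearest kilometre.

4921 km

V7: φ = -40.82056°, λ = -118.44806°
CR5: φ = -18.79611°, λ = -132.56778°
HYD-45: φ = -1.59889°, λ = -123.95028°
V7→CR5: c = 0.438522 rad, d = 2792.07 km
CR5→HYD-45: c = 0.334393 rad, d = 2129.08 km
Total = 2792.07 + 2129.08 = 4921.15 km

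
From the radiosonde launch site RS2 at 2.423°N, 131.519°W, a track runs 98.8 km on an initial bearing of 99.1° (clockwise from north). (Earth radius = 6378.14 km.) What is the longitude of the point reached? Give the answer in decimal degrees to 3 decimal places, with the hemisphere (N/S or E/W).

δ = d/R = 98.8/6378.14 = 0.015490 rad
φ₂ = arcsin(sin φ₁ cos δ + cos φ₁ sin δ cos θ)
   = arcsin(0.04228·0.99988 + 0.99911·0.01549·-0.15816) = 2.28235°
λ₂ = λ₁ + atan2(sin θ sin δ cos φ₁, cos δ − sin φ₁ sin φ₂) = -130.64194°

130.642°W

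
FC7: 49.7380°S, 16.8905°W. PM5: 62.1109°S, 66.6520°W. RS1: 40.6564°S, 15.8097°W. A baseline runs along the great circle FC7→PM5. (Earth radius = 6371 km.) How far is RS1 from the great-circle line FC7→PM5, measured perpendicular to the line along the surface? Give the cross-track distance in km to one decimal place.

δ₁₃ = central angle FC7→RS1 = 0.159056 rad  (haversine)
θ₁₃ = bearing FC7→RS1 = 5.184°,  θ₁₂ = bearing FC7→PM5 = 226.349°
dₓₜ = R·arcsin(sin δ₁₃ · sin(θ₁₃ − θ₁₂)) = 6371·arcsin(0.15839·sin(-221.165°)) = 665.416 km
|dₓₜ| = 665.416 km

665.4 km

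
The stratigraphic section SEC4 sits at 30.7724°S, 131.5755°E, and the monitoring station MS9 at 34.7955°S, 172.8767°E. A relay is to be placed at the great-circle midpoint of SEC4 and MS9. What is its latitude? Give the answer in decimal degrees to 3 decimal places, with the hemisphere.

34.538°S

Bx = cos φ₂ cos Δλ = 0.616922,  By = cos φ₂ sin Δλ = 0.542002
φₘ = atan2(sin φ₁ + sin φ₂, √((cos φ₁ + Bx)² + By²)) = -34.53800°
λₘ = λ₁ + atan2(By, cos φ₁ + Bx) = 151.73764°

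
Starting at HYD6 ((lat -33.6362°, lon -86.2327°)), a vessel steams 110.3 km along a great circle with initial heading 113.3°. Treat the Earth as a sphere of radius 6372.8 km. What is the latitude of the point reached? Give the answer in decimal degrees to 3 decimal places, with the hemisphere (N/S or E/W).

δ = d/R = 110.3/6372.8 = 0.017308 rad
φ₂ = arcsin(sin φ₁ cos δ + cos φ₁ sin δ cos θ)
   = arcsin(-0.55392·0.99985 + 0.83257·0.01731·-0.39555) = -34.02360°
λ₂ = λ₁ + atan2(sin θ sin δ cos φ₁, cos δ − sin φ₁ sin φ₂) = -85.13376°

34.024°S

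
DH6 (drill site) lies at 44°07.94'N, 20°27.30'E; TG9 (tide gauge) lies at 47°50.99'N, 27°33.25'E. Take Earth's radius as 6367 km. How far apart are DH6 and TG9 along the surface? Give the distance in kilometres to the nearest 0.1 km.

685.9 km

DH6: φ = +44.13233°, λ = +20.45500°
TG9: φ = +47.84983°, λ = +27.55417°
Δφ = 3.7175°,  Δλ = 7.0992°
a = sin²(Δφ/2) + cos φ₁ cos φ₂ sin²(Δλ/2) = 0.002898
c = 2·arcsin(√a) = 0.107724 rad = 6.1721°
d = R·c = 6367 × 0.107724 = 685.9 km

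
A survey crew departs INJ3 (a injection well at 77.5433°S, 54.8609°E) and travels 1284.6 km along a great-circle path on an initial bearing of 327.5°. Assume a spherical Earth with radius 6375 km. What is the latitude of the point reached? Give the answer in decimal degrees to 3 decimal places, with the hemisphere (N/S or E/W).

δ = d/R = 1284.6/6375 = 0.201506 rad
φ₂ = arcsin(sin φ₁ cos δ + cos φ₁ sin δ cos θ)
   = arcsin(-0.97646·0.97977 + 0.21570·0.20014·0.84339) = -66.96871°
λ₂ = λ₁ + atan2(sin θ sin δ cos φ₁, cos δ − sin φ₁ sin φ₂) = 38.90673°

66.969°S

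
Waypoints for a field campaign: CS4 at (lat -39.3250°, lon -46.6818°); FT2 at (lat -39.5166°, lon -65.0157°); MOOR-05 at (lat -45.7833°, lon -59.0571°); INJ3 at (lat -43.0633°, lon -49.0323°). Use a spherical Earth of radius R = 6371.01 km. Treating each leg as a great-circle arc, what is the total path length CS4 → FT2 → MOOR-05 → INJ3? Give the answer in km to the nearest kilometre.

3273 km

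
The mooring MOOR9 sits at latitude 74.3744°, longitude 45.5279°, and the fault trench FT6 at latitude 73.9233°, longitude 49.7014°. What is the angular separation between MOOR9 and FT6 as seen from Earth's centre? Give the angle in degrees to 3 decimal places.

1.226°

Δφ = -0.4511°,  Δλ = 4.1735°
a = sin²(Δφ/2) + cos φ₁ cos φ₂ sin²(Δλ/2) = 0.000114
c = 2·arcsin(√a) = 0.021391 rad = 1.2256°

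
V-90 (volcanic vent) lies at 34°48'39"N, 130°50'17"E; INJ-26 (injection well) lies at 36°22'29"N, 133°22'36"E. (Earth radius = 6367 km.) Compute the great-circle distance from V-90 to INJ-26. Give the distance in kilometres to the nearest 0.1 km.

V-90: φ = +34.81083°, λ = +130.83806°
INJ-26: φ = +36.37472°, λ = +133.37667°
Δφ = 1.5639°,  Δλ = 2.5386°
a = sin²(Δφ/2) + cos φ₁ cos φ₂ sin²(Δλ/2) = 0.000511
c = 2·arcsin(√a) = 0.045198 rad = 2.5897°
d = R·c = 6367 × 0.045198 = 287.8 km

287.8 km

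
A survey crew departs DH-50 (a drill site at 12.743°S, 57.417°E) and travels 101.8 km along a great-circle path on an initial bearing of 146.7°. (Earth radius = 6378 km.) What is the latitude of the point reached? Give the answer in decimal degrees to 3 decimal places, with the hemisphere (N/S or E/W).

δ = d/R = 101.8/6378 = 0.015961 rad
φ₂ = arcsin(sin φ₁ cos δ + cos φ₁ sin δ cos θ)
   = arcsin(-0.22058·0.99987 + 0.97537·0.01596·-0.83581) = -13.50684°
λ₂ = λ₁ + atan2(sin θ sin δ cos φ₁, cos δ − sin φ₁ sin φ₂) = 57.93335°

13.507°S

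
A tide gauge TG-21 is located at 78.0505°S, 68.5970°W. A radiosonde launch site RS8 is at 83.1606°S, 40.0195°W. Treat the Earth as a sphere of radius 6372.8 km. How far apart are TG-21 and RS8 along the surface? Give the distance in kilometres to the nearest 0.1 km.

753.3 km

Δφ = -5.1101°,  Δλ = 28.5775°
a = sin²(Δφ/2) + cos φ₁ cos φ₂ sin²(Δλ/2) = 0.003489
c = 2·arcsin(√a) = 0.118209 rad = 6.7729°
d = R·c = 6372.8 × 0.118209 = 753.3 km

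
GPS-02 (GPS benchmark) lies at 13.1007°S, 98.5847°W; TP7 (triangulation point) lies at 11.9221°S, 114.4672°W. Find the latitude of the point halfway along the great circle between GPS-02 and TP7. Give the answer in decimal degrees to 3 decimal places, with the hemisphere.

Bx = cos φ₂ cos Δλ = 0.941078,  By = cos φ₂ sin Δλ = -0.267762
φₘ = atan2(sin φ₁ + sin φ₂, √((cos φ₁ + Bx)² + By²)) = -12.62867°
λₘ = λ₁ + atan2(By, cos φ₁ + Bx) = -106.54419°

12.629°S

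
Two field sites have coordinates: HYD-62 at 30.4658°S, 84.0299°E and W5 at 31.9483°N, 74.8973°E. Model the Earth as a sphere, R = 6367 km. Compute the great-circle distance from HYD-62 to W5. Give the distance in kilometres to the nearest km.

Δφ = 62.4141°,  Δλ = -9.1326°
a = sin²(Δφ/2) + cos φ₁ cos φ₂ sin²(Δλ/2) = 0.273097
c = 2·arcsin(√a) = 1.099764 rad = 63.0118°
d = R·c = 6367 × 1.099764 = 7002.2 km

7002 km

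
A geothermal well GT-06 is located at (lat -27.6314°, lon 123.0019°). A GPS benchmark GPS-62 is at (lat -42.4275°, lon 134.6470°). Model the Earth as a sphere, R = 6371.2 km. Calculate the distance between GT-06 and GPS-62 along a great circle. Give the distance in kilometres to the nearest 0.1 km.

1953.1 km

Δφ = -14.7961°,  Δλ = 11.6451°
a = sin²(Δφ/2) + cos φ₁ cos φ₂ sin²(Δλ/2) = 0.023310
c = 2·arcsin(√a) = 0.306550 rad = 17.5640°
d = R·c = 6371.2 × 0.306550 = 1953.1 km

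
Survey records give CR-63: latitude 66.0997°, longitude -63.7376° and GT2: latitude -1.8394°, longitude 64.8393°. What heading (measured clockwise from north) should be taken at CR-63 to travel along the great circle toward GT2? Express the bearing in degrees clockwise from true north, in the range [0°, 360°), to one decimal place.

Δλ = 128.5769°
y = sin Δλ · cos φ₂ = 0.781369
x = cos φ₁ sin φ₂ − sin φ₁ cos φ₂ cos Δλ = 0.556797
θ = atan2(y, x) = 54.5267° → 54.5267° (mod 360°)

54.5°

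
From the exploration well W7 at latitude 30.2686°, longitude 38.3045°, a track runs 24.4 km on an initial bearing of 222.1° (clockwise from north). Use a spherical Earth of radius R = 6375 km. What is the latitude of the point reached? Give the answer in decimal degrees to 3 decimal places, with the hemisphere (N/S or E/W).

30.106°N

δ = d/R = 24.4/6375 = 0.003827 rad
φ₂ = arcsin(sin φ₁ cos δ + cos φ₁ sin δ cos θ)
   = arcsin(0.50405·0.99999 + 0.86367·0.00383·-0.74198) = 30.10578°
λ₂ = λ₁ + atan2(sin θ sin δ cos φ₁, cos δ − sin φ₁ sin φ₂) = 38.13455°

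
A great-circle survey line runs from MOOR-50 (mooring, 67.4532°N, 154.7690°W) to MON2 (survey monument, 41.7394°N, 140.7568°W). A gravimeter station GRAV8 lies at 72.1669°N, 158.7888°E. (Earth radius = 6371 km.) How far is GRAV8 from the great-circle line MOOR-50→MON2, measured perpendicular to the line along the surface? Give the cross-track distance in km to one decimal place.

864.2 km

δ₁₃ = central angle MOOR-50→GRAV8 = 0.283407 rad  (haversine)
θ₁₃ = bearing MOOR-50→GRAV8 = 307.471°,  θ₁₂ = bearing MOOR-50→MON2 = 156.391°
dₓₜ = R·arcsin(sin δ₁₃ · sin(θ₁₃ − θ₁₂)) = 6371·arcsin(0.27963·sin(151.080°)) = 864.170 km
|dₓₜ| = 864.170 km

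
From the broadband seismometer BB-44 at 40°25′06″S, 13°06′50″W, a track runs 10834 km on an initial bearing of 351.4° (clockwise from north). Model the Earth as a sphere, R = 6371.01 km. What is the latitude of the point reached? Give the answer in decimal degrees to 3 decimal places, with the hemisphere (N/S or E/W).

BB-44: φ = -40.41833°, λ = -13.11389°
δ = d/R = 10834/6371.01 = 1.700515 rad
φ₂ = arcsin(sin φ₁ cos δ + cos φ₁ sin δ cos θ)
   = arcsin(-0.64836·-0.12936 + 0.76133·0.99160·0.98876) = 56.13117°
λ₂ = λ₁ + atan2(sin θ sin δ cos φ₁, cos δ − sin φ₁ sin φ₂) = -28.54442°

56.131°N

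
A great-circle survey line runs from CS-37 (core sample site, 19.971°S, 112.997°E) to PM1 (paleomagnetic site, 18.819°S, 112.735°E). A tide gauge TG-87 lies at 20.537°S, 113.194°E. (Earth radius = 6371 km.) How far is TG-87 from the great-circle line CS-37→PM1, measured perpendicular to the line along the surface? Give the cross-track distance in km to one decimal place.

6.8 km

δ₁₃ = central angle CS-37→TG-87 = 0.010392 rad  (haversine)
θ₁₃ = bearing CS-37→TG-87 = 161.950°,  θ₁₂ = bearing CS-37→PM1 = 347.848°
dₓₜ = R·arcsin(sin δ₁₃ · sin(θ₁₃ − θ₁₂)) = 6371·arcsin(0.01039·sin(-185.898°)) = 6.803 km
|dₓₜ| = 6.803 km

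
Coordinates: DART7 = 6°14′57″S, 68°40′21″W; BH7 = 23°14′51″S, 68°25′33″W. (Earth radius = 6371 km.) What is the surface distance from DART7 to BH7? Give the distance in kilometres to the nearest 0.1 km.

1890.3 km

DART7: φ = -6.24917°, λ = -68.67250°
BH7: φ = -23.24750°, λ = -68.42583°
Δφ = -16.9983°,  Δλ = 0.2467°
a = sin²(Δφ/2) + cos φ₁ cos φ₂ sin²(Δλ/2) = 0.021848
c = 2·arcsin(√a) = 0.296706 rad = 17.0000°
d = R·c = 6371 × 0.296706 = 1890.3 km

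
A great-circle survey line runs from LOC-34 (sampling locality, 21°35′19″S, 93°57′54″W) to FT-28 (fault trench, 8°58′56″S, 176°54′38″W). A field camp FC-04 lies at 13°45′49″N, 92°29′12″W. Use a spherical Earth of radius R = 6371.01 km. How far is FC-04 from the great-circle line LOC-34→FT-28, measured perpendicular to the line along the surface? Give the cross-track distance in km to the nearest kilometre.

3887 km

LOC-34: φ = -21.58861°, λ = -93.96500°
FT-28: φ = -8.98222°, λ = -176.91056°
FC-04: φ = +13.76361°, λ = -92.48667°
δ₁₃ = central angle LOC-34→FC-04 = 0.617532 rad  (haversine)
θ₁₃ = bearing LOC-34→FC-04 = 2.480°,  θ₁₂ = bearing LOC-34→FT-28 = 264.144°
dₓₜ = R·arcsin(sin δ₁₃ · sin(θ₁₃ − θ₁₂)) = 6371.01·arcsin(0.57902·sin(-261.664°)) = 3886.620 km
|dₓₜ| = 3886.620 km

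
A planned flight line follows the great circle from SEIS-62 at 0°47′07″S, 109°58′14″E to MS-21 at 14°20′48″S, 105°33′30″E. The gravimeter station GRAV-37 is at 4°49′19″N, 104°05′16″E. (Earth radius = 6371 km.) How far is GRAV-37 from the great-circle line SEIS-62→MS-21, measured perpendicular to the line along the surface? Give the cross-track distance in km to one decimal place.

SEIS-62: φ = -0.78528°, λ = +109.97056°
MS-21: φ = -14.34667°, λ = +105.55833°
GRAV-37: φ = +4.82194°, λ = +104.08778°
δ₁₃ = central angle SEIS-62→GRAV-37 = 0.141767 rad  (haversine)
θ₁₃ = bearing SEIS-62→GRAV-37 = 313.711°,  θ₁₂ = bearing SEIS-62→MS-21 = 197.630°
dₓₜ = R·arcsin(sin δ₁₃ · sin(θ₁₃ − θ₁₂)) = 6371·arcsin(0.14129·sin(116.081°)) = 810.699 km
|dₓₜ| = 810.699 km

810.7 km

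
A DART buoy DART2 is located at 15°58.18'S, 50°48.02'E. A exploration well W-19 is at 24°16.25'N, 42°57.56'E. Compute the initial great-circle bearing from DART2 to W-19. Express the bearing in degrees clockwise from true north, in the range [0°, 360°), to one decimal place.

349.1°

DART2: φ = -15.96967°, λ = +50.80033°
W-19: φ = +24.27083°, λ = +42.95933°
Δλ = -7.8410°
y = sin Δλ · cos φ₂ = -0.124366
x = cos φ₁ sin φ₂ − sin φ₁ cos φ₂ cos Δλ = 0.643652
θ = atan2(y, x) = -10.9359° → 349.0641° (mod 360°)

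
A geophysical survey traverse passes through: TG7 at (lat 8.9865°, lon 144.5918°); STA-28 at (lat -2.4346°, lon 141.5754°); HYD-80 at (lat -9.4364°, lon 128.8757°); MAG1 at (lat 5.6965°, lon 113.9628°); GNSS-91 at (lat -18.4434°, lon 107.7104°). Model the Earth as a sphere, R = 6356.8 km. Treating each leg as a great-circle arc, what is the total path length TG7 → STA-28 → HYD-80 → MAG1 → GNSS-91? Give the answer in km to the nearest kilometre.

8029 km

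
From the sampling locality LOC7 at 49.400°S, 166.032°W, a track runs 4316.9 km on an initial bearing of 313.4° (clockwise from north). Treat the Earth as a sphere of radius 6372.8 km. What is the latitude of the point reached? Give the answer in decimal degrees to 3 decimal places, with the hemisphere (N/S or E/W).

18.142°S

δ = d/R = 4316.9/6372.8 = 0.677395 rad
φ₂ = arcsin(sin φ₁ cos δ + cos φ₁ sin δ cos θ)
   = arcsin(-0.75927·0.77921 + 0.65077·0.62676·0.68709) = -18.14239°
λ₂ = λ₁ + atan2(sin θ sin δ cos φ₁, cos δ − sin φ₁ sin φ₂) = 165.33383°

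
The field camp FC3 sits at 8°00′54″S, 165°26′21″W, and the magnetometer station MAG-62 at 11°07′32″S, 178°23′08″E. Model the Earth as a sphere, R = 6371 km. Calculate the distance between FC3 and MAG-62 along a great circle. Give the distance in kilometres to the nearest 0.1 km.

FC3: φ = -8.01500°, λ = -165.43917°
MAG-62: φ = -11.12556°, λ = +178.38556°
Δφ = -3.1106°,  Δλ = -16.1753°
a = sin²(Δφ/2) + cos φ₁ cos φ₂ sin²(Δλ/2) = 0.019968
c = 2·arcsin(√a) = 0.283565 rad = 16.2471°
d = R·c = 6371 × 0.283565 = 1806.6 km

1806.6 km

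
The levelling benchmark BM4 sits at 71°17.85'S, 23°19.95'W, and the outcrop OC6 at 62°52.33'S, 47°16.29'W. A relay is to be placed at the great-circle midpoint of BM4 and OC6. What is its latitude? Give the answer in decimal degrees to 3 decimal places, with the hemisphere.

BM4: φ = -71.29750°, λ = -23.33250°
OC6: φ = -62.87217°, λ = -47.27150°
Bx = cos φ₂ cos Δλ = 0.416753,  By = cos φ₂ sin Δλ = -0.185019
φₘ = atan2(sin φ₁ + sin φ₂, √((cos φ₁ + Bx)² + By²)) = -67.51927°
λₘ = λ₁ + atan2(By, cos φ₁ + Bx) = -37.41752°

67.519°S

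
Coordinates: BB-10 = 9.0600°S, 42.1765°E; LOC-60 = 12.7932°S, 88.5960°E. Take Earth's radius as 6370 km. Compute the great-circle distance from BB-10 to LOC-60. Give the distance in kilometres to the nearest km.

Δφ = -3.7332°,  Δλ = 46.4195°
a = sin²(Δφ/2) + cos φ₁ cos φ₂ sin²(Δλ/2) = 0.150629
c = 2·arcsin(√a) = 0.797160 rad = 45.6739°
d = R·c = 6370 × 0.797160 = 5077.9 km

5078 km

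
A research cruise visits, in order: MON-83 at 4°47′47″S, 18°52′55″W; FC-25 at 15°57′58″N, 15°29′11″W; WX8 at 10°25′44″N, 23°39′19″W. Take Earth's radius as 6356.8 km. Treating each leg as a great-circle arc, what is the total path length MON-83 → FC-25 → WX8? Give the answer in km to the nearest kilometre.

3408 km

MON-83: φ = -4.79639°, λ = -18.88194°
FC-25: φ = +15.96611°, λ = -15.48639°
WX8: φ = +10.42889°, λ = -23.65528°
MON-83→FC-25: c = 0.367089 rad, d = 2333.51 km
FC-25→WX8: c = 0.169081 rad, d = 1074.81 km
Total = 2333.51 + 1074.81 = 3408.33 km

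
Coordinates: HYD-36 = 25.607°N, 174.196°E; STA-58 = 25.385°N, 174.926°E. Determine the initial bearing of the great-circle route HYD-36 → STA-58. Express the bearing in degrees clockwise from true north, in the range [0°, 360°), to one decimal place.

Δλ = 0.7300°
y = sin Δλ · cos φ₂ = 0.011510
x = cos φ₁ sin φ₂ − sin φ₁ cos φ₂ cos Δλ = -0.003843
θ = atan2(y, x) = 108.4624° → 108.4624° (mod 360°)

108.5°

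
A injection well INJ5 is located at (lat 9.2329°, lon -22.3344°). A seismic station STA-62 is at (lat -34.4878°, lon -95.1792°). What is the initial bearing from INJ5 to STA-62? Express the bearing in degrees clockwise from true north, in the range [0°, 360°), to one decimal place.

232.8°

Δλ = -72.8448°
y = sin Δλ · cos φ₂ = -0.787575
x = cos φ₁ sin φ₂ − sin φ₁ cos φ₂ cos Δλ = -0.597903
θ = atan2(y, x) = -127.2046° → 232.7954° (mod 360°)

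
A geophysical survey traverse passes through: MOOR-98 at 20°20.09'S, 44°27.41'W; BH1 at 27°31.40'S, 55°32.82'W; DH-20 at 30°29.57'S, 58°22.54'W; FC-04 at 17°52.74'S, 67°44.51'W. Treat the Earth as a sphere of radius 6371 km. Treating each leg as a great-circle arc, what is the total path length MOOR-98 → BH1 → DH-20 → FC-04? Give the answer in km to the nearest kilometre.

MOOR-98: φ = -20.33483°, λ = -44.45683°
BH1: φ = -27.52333°, λ = -55.54700°
DH-20: φ = -30.49283°, λ = -58.37567°
FC-04: φ = -17.87900°, λ = -67.74183°
MOOR-98→BH1: c = 0.216705 rad, d = 1380.63 km
BH1→DH-20: c = 0.067449 rad, d = 429.72 km
DH-20→FC-04: c = 0.265615 rad, d = 1692.24 km
Total = 1380.63 + 429.72 + 1692.24 = 3502.58 km

3503 km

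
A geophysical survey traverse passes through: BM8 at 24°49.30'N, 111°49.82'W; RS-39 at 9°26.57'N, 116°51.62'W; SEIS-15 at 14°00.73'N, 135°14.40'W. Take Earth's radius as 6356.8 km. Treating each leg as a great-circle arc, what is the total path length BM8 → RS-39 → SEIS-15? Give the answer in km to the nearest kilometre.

3846 km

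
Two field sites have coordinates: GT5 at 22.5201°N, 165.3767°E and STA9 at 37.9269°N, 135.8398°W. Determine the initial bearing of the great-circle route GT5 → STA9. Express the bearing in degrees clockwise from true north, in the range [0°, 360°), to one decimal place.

58.6°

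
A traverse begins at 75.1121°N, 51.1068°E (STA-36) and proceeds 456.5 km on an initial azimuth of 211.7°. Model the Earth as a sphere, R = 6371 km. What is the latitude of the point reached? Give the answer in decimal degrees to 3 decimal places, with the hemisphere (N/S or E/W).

71.496°N

δ = d/R = 456.5/6371 = 0.071653 rad
φ₂ = arcsin(sin φ₁ cos δ + cos φ₁ sin δ cos θ)
   = arcsin(0.96643·0.99743 + 0.25693·0.07159·-0.85081) = 71.49587°
λ₂ = λ₁ + atan2(sin θ sin δ cos φ₁, cos δ − sin φ₁ sin φ₂) = 44.29933°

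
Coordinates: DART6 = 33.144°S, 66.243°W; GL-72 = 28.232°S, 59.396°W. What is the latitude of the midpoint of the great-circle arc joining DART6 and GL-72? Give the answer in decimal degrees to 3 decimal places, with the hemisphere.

30.733°S

Bx = cos φ₂ cos Δλ = 0.874756,  By = cos φ₂ sin Δλ = 0.105036
φₘ = atan2(sin φ₁ + sin φ₂, √((cos φ₁ + Bx)² + By²)) = -30.73291°
λₘ = λ₁ + atan2(By, cos φ₁ + Bx) = -62.73225°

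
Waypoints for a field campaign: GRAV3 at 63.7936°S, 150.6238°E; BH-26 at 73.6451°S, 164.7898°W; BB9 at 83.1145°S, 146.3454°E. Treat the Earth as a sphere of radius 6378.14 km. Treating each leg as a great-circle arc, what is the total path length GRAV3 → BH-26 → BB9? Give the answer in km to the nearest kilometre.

3471 km

GRAV3→BH-26: c = 0.319267 rad, d = 2036.33 km
BH-26→BB9: c = 0.224871 rad, d = 1434.26 km
Total = 2036.33 + 1434.26 = 3470.59 km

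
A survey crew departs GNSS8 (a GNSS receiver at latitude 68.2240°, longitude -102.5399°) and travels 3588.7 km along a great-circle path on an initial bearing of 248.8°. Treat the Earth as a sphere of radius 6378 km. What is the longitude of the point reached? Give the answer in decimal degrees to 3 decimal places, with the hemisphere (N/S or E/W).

δ = d/R = 3588.7/6378 = 0.562669 rad
φ₂ = arcsin(sin φ₁ cos δ + cos φ₁ sin δ cos θ)
   = arcsin(0.92864·0.84583 + 0.37098·0.53345·-0.36162) = 45.55415°
λ₂ = λ₁ + atan2(sin θ sin δ cos φ₁, cos δ − sin φ₁ sin φ₂) = -147.79538°

147.795°W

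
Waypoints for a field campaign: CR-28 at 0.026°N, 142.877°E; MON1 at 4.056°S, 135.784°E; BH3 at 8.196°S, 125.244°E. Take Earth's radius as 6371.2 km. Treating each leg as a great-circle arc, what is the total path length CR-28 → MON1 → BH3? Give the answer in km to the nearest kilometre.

CR-28→MON1: c = 0.142744 rad, d = 909.45 km
MON1→BH3: c = 0.196621 rad, d = 1252.71 km
Total = 909.45 + 1252.71 = 2162.16 km

2162 km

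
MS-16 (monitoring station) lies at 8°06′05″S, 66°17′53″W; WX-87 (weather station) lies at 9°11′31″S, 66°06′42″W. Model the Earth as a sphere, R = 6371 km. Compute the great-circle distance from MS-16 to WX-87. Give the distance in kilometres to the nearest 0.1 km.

MS-16: φ = -8.10139°, λ = -66.29806°
WX-87: φ = -9.19194°, λ = -66.11167°
Δφ = -1.0906°,  Δλ = 0.1864°
a = sin²(Δφ/2) + cos φ₁ cos φ₂ sin²(Δλ/2) = 0.000093
c = 2·arcsin(√a) = 0.019304 rad = 1.1060°
d = R·c = 6371 × 0.019304 = 123.0 km

123.0 km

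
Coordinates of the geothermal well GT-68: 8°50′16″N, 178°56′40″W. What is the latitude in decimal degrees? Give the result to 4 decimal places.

8° + 50′/60 + 16″/3600 = 8 + 0.83333 + 0.00444 = 8.8378°

8.8378°N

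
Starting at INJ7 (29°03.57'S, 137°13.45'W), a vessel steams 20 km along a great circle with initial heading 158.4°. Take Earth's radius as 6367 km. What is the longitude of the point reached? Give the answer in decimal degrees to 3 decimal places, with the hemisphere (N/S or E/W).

137.148°W

INJ7: φ = -29.05950°, λ = -137.22417°
δ = d/R = 20/6367 = 0.003141 rad
φ₂ = arcsin(sin φ₁ cos δ + cos φ₁ sin δ cos θ)
   = arcsin(-0.48572·1.00000 + 0.87412·0.00314·-0.92978) = -29.22682°
λ₂ = λ₁ + atan2(sin θ sin δ cos φ₁, cos δ − sin φ₁ sin φ₂) = -137.14825°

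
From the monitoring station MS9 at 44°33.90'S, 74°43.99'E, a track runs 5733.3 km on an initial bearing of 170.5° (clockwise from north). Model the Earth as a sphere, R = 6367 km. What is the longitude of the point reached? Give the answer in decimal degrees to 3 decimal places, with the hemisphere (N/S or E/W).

157.630°W

MS9: φ = -44.56500°, λ = +74.73317°
δ = d/R = 5733.3/6367 = 0.900471 rad
φ₂ = arcsin(sin φ₁ cos δ + cos φ₁ sin δ cos θ)
   = arcsin(-0.70172·0.62124 + 0.71245·0.78362·-0.98629) = -80.60024°
λ₂ = λ₁ + atan2(sin θ sin δ cos φ₁, cos δ − sin φ₁ sin φ₂) = -157.63022°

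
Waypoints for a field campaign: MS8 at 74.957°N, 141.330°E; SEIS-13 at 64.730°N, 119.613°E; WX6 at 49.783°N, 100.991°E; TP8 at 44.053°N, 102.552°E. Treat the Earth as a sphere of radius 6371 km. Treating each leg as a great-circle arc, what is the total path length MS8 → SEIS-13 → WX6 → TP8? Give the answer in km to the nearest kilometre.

4027 km

MS8→SEIS-13: c = 0.218387 rad, d = 1391.35 km
SEIS-13→WX6: c = 0.311958 rad, d = 1987.49 km
WX6→TP8: c = 0.101718 rad, d = 648.04 km
Total = 1391.35 + 1987.49 + 648.04 = 4026.88 km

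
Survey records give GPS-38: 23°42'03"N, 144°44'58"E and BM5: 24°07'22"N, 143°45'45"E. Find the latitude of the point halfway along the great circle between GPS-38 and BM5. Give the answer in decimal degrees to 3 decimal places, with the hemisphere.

23.913°N

GPS-38: φ = +23.70083°, λ = +144.74944°
BM5: φ = +24.12278°, λ = +143.76250°
Bx = cos φ₂ cos Δλ = 0.912536,  By = cos φ₂ sin Δλ = -0.015720
φₘ = atan2(sin φ₁ + sin φ₂, √((cos φ₁ + Bx)² + By²)) = 23.91259°
λₘ = λ₁ + atan2(By, cos φ₁ + Bx) = 144.25678°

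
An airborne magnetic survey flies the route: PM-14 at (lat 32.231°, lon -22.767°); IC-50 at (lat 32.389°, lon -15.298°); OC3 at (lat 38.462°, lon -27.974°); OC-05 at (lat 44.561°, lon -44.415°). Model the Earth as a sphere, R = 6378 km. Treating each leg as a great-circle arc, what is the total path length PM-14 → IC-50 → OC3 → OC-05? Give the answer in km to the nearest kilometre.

3560 km

PM-14→IC-50: c = 0.110187 rad, d = 702.77 km
IC-50→OC3: c = 0.208840 rad, d = 1331.98 km
OC3→OC-05: c = 0.239199 rad, d = 1525.61 km
Total = 702.77 + 1331.98 + 1525.61 = 3560.37 km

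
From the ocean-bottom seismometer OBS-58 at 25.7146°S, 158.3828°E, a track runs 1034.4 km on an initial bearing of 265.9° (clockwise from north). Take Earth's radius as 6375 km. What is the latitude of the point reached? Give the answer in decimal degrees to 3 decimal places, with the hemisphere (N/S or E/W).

δ = d/R = 1034.4/6375 = 0.162259 rad
φ₂ = arcsin(sin φ₁ cos δ + cos φ₁ sin δ cos θ)
   = arcsin(-0.43389·0.98686 + 0.90097·0.16155·-0.07150) = -26.01433°
λ₂ = λ₁ + atan2(sin θ sin δ cos φ₁, cos δ − sin φ₁ sin φ₂) = 148.05380°

26.014°S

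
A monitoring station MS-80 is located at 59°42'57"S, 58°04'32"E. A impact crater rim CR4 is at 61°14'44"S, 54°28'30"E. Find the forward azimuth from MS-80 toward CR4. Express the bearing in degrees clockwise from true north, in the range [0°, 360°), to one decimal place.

MS-80: φ = -59.71583°, λ = +58.07556°
CR4: φ = -61.24556°, λ = +54.47500°
Δλ = -3.6006°
y = sin Δλ · cos φ₂ = -0.030210
x = cos φ₁ sin φ₂ − sin φ₁ cos φ₂ cos Δλ = -0.027515
θ = atan2(y, x) = -132.3270° → 227.6730° (mod 360°)

227.7°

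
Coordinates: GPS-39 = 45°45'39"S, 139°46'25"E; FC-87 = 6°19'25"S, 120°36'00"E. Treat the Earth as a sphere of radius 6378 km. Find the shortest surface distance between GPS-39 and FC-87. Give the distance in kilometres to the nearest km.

4763 km

GPS-39: φ = -45.76083°, λ = +139.77361°
FC-87: φ = -6.32361°, λ = +120.60000°
Δφ = 39.4372°,  Δλ = -19.1736°
a = sin²(Δφ/2) + cos φ₁ cos φ₂ sin²(Δλ/2) = 0.133072
c = 2·arcsin(√a) = 0.746815 rad = 42.7894°
d = R·c = 6378 × 0.746815 = 4763.2 km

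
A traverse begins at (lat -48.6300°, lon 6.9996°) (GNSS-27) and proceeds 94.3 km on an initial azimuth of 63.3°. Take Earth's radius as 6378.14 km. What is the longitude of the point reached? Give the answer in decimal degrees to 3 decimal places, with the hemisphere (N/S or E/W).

δ = d/R = 94.3/6378.14 = 0.014785 rad
φ₂ = arcsin(sin φ₁ cos δ + cos φ₁ sin δ cos θ)
   = arcsin(-0.75046·0.99989 + 0.66092·0.01478·0.44932) = -48.24376°
λ₂ = λ₁ + atan2(sin θ sin δ cos φ₁, cos δ − sin φ₁ sin φ₂) = 8.13601°

8.136°E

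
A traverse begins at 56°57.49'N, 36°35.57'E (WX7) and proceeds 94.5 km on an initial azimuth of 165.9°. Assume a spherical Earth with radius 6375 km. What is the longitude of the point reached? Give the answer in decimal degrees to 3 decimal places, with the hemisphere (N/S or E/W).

36.964°E

WX7: φ = +56.95817°, λ = +36.59283°
δ = d/R = 94.5/6375 = 0.014824 rad
φ₂ = arcsin(sin φ₁ cos δ + cos φ₁ sin δ cos θ)
   = arcsin(0.83827·0.99989 + 0.54525·0.01482·-0.96987) = 56.13387°
λ₂ = λ₁ + atan2(sin θ sin δ cos φ₁, cos δ − sin φ₁ sin φ₂) = 36.96412°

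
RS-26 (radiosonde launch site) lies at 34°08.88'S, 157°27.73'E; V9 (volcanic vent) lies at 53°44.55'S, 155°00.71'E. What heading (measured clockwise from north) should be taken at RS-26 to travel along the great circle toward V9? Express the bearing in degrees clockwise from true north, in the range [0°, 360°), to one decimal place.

RS-26: φ = -34.14800°, λ = +157.46217°
V9: φ = -53.74250°, λ = +155.01183°
Δλ = -2.4503°
y = sin Δλ · cos φ₂ = -0.025285
x = cos φ₁ sin φ₂ − sin φ₁ cos φ₂ cos Δλ = -0.335665
θ = atan2(y, x) = -175.6922° → 184.3078° (mod 360°)

184.3°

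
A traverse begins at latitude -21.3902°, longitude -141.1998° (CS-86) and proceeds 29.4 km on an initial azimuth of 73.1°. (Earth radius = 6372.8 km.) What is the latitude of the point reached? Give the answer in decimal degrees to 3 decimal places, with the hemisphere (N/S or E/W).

δ = d/R = 29.4/6372.8 = 0.004613 rad
φ₂ = arcsin(sin φ₁ cos δ + cos φ₁ sin δ cos θ)
   = arcsin(-0.36472·0.99999 + 0.93112·0.00461·0.29070) = -21.31314°
λ₂ = λ₁ + atan2(sin θ sin δ cos φ₁, cos δ − sin φ₁ sin φ₂) = -140.92832°

21.313°S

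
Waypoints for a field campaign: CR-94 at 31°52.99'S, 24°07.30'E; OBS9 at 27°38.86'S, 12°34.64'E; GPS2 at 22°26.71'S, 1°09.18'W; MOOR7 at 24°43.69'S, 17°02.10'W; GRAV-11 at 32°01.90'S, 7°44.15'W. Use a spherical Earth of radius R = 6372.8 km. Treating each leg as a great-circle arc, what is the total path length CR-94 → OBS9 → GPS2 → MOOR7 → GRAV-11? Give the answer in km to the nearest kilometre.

CR-94: φ = -31.88317°, λ = +24.12167°
OBS9: φ = -27.64767°, λ = +12.57733°
GPS2: φ = -22.44517°, λ = -1.15300°
MOOR7: φ = -24.72817°, λ = -17.03500°
GRAV-11: φ = -32.03167°, λ = -7.73583°
CR-94→OBS9: c = 0.189744 rad, d = 1209.20 km
OBS9→GPS2: c = 0.235128 rad, d = 1498.42 km
GPS2→MOOR7: c = 0.256986 rad, d = 1637.72 km
MOOR7→GRAV-11: c = 0.191251 rad, d = 1218.81 km
Total = 1209.20 + 1498.42 + 1637.72 + 1218.81 = 5564.15 km

5564 km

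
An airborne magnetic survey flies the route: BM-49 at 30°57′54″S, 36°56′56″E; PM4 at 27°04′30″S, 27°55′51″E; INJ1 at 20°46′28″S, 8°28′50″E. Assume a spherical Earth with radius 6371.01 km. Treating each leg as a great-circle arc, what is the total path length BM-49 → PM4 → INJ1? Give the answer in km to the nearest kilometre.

BM-49: φ = -30.96500°, λ = +36.94889°
PM4: φ = -27.07500°, λ = +27.93083°
INJ1: φ = -20.77444°, λ = +8.48056°
BM-49→PM4: c = 0.153393 rad, d = 977.27 km
PM4→INJ1: c = 0.328744 rad, d = 2094.43 km
Total = 977.27 + 2094.43 = 3071.70 km

3072 km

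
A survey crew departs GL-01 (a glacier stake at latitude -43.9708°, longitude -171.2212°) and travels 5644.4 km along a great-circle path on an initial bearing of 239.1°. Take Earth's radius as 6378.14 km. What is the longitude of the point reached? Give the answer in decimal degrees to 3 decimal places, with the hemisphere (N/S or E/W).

δ = d/R = 5644.4/6378.14 = 0.884960 rad
φ₂ = arcsin(sin φ₁ cos δ + cos φ₁ sin δ cos θ)
   = arcsin(-0.69429·0.63332 + 0.71969·0.77389·-0.51354) = -46.52984°
λ₂ = λ₁ + atan2(sin θ sin δ cos φ₁, cos δ − sin φ₁ sin φ₂) = 113.93464°

113.935°E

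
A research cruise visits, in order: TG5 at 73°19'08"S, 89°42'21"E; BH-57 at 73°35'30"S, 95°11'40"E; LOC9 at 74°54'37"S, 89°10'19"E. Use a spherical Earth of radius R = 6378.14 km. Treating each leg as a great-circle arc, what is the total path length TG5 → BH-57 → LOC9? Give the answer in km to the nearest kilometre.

TG5: φ = -73.31889°, λ = +89.70583°
BH-57: φ = -73.59167°, λ = +95.19444°
LOC9: φ = -74.91028°, λ = +89.17194°
TG5→BH-57: c = 0.027681 rad, d = 176.55 km
BH-57→LOC9: c = 0.036627 rad, d = 233.61 km
Total = 176.55 + 233.61 = 410.16 km

410 km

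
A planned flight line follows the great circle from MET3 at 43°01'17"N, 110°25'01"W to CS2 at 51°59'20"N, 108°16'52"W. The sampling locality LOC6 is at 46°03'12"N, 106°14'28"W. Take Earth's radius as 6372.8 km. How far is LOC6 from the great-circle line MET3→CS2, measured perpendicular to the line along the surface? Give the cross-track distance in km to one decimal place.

MET3: φ = +43.02139°, λ = -110.41694°
CS2: φ = +51.98889°, λ = -108.28111°
LOC6: φ = +46.05333°, λ = -106.24111°
δ₁₃ = central angle MET3→LOC6 = 0.074135 rad  (haversine)
θ₁₃ = bearing MET3→LOC6 = 43.022°,  θ₁₂ = bearing MET3→CS2 = 8.360°
dₓₜ = R·arcsin(sin δ₁₃ · sin(θ₁₃ − θ₁₂)) = 6372.8·arcsin(0.07407·sin(34.662°)) = 268.528 km
|dₓₜ| = 268.528 km

268.5 km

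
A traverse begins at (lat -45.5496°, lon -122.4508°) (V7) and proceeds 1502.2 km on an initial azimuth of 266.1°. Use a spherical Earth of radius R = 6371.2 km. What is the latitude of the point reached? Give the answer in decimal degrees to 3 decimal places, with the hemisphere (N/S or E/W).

δ = d/R = 1502.2/6371.2 = 0.235780 rad
φ₂ = arcsin(sin φ₁ cos δ + cos φ₁ sin δ cos θ)
   = arcsin(-0.71386·0.97233 + 0.70029·0.23360·-0.06802) = -44.84836°
λ₂ = λ₁ + atan2(sin θ sin δ cos φ₁, cos δ − sin φ₁ sin φ₂) = -141.64240°

44.848°S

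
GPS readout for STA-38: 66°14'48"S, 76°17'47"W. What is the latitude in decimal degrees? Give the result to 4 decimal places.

66.2467°S

66° + 14′/60 + 48″/3600 = 66 + 0.23333 + 0.01333 = 66.2467°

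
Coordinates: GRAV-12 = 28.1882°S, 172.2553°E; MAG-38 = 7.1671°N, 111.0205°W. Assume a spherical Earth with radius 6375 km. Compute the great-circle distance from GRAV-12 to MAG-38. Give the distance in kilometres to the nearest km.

Δφ = 35.3553°,  Δλ = 76.7242°
a = sin²(Δφ/2) + cos φ₁ cos φ₂ sin²(Δλ/2) = 0.429056
c = 2·arcsin(√a) = 1.428428 rad = 81.8429°
d = R·c = 6375 × 1.428428 = 9106.2 km

9106 km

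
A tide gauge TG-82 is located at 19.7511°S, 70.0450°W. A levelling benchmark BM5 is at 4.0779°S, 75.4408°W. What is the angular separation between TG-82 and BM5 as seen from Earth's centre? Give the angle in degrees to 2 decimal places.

16.53°

Δφ = 15.6732°,  Δλ = -5.3958°
a = sin²(Δφ/2) + cos φ₁ cos φ₂ sin²(Δλ/2) = 0.020671
c = 2·arcsin(√a) = 0.288547 rad = 16.5325°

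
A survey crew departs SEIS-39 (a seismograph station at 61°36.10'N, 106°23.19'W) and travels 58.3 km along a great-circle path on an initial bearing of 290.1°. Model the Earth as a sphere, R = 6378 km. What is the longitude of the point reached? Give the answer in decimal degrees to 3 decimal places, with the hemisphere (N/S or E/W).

107.427°W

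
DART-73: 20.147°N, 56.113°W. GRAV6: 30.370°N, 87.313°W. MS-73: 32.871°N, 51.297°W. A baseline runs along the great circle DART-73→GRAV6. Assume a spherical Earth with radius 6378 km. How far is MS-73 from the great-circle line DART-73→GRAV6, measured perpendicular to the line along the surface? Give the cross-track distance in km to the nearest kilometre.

1478 km

δ₁₃ = central angle DART-73→MS-73 = 0.234380 rad  (haversine)
θ₁₃ = bearing DART-73→MS-73 = 17.676°,  θ₁₂ = bearing DART-73→GRAV6 = 296.255°
dₓₜ = R·arcsin(sin δ₁₃ · sin(θ₁₃ − θ₁₂)) = 6378·arcsin(0.23224·sin(-278.580°)) = 1477.838 km
|dₓₜ| = 1477.838 km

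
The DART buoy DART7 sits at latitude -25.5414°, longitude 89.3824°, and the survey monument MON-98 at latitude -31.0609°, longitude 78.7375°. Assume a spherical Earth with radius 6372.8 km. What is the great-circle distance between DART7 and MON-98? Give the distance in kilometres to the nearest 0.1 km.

Δφ = -5.5195°,  Δλ = -10.6449°
a = sin²(Δφ/2) + cos φ₁ cos φ₂ sin²(Δλ/2) = 0.008969
c = 2·arcsin(√a) = 0.189691 rad = 10.8685°
d = R·c = 6372.8 × 0.189691 = 1208.9 km

1208.9 km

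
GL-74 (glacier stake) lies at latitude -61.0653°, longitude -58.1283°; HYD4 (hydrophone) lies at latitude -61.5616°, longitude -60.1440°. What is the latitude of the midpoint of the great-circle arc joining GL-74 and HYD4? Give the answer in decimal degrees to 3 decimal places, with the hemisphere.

61.317°S

Bx = cos φ₂ cos Δλ = 0.475919,  By = cos φ₂ sin Δλ = -0.016750
φₘ = atan2(sin φ₁ + sin φ₂, √((cos φ₁ + Bx)² + By²)) = -61.31718°
λₘ = λ₁ + atan2(By, cos φ₁ + Bx) = -59.12817°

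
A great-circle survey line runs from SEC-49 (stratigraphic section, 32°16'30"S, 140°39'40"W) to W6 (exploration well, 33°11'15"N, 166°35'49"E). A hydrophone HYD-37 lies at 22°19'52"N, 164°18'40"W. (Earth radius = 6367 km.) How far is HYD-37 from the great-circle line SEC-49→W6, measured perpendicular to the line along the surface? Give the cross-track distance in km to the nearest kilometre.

SEC-49: φ = -32.27500°, λ = -140.66111°
W6: φ = +33.18750°, λ = +166.59694°
HYD-37: φ = +22.33111°, λ = -164.31111°
δ₁₃ = central angle SEC-49→HYD-37 = 1.031527 rad  (haversine)
θ₁₃ = bearing SEC-49→HYD-37 = 334.378°,  θ₁₂ = bearing SEC-49→W6 = 317.752°
dₓₜ = R·arcsin(sin δ₁₃ · sin(θ₁₃ − θ₁₂)) = 6367·arcsin(0.85808·sin(16.626°)) = 1579.377 km
|dₓₜ| = 1579.377 km

1579 km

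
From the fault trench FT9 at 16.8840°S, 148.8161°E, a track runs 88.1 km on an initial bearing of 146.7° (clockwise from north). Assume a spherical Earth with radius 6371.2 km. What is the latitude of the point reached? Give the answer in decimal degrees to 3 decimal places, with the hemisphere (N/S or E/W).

17.546°S

δ = d/R = 88.1/6371.2 = 0.013828 rad
φ₂ = arcsin(sin φ₁ cos δ + cos φ₁ sin δ cos θ)
   = arcsin(-0.29043·0.99990 + 0.95689·0.01383·-0.83581) = -17.54568°
λ₂ = λ₁ + atan2(sin θ sin δ cos φ₁, cos δ − sin φ₁ sin φ₂) = 149.27229°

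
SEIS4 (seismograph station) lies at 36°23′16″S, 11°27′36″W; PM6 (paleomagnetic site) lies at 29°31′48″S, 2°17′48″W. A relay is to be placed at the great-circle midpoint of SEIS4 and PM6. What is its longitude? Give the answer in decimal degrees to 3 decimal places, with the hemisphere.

SEIS4: φ = -36.38778°, λ = -11.46000°
PM6: φ = -29.53000°, λ = -2.29667°
Bx = cos φ₂ cos Δλ = 0.858994,  By = cos φ₂ sin Δλ = 0.138563
φₘ = atan2(sin φ₁ + sin φ₂, √((cos φ₁ + Bx)² + By²)) = -33.04253°
λₘ = λ₁ + atan2(By, cos φ₁ + Bx) = -6.69996°

6.700°W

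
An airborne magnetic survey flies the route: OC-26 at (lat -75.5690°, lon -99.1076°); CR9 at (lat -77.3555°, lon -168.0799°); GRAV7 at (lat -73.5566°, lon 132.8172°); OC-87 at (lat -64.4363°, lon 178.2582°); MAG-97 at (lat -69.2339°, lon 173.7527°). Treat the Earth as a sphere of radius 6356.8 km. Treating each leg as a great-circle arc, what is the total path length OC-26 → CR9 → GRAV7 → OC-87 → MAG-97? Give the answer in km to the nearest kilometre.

5886 km

OC-26→CR9: c = 0.267119 rad, d = 1698.02 km
CR9→GRAV7: c = 0.255024 rad, d = 1621.14 km
GRAV7→OC-87: c = 0.314620 rad, d = 1999.98 km
OC-87→MAG-97: c = 0.089208 rad, d = 567.08 km
Total = 1698.02 + 1621.14 + 1999.98 + 567.08 = 5886.21 km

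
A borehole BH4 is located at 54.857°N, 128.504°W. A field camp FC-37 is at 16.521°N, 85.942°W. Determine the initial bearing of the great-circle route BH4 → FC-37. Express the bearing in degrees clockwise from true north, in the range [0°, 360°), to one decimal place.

Δλ = 42.5620°
y = sin Δλ · cos φ₂ = 0.648463
x = cos φ₁ sin φ₂ − sin φ₁ cos φ₂ cos Δλ = -0.413735
θ = atan2(y, x) = 122.5388° → 122.5388° (mod 360°)

122.5°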